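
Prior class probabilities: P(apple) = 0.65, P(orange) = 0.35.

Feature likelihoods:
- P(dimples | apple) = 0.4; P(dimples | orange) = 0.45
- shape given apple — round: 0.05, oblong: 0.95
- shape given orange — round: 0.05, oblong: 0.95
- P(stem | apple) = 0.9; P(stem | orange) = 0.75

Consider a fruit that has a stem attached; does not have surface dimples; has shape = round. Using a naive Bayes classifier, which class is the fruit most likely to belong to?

apple: 0.65 × (1−0.4) × 0.05 × 0.9 = 0.01755
orange: 0.35 × (1−0.45) × 0.05 × 0.75 = 0.00721875
Highest score → apple.

apple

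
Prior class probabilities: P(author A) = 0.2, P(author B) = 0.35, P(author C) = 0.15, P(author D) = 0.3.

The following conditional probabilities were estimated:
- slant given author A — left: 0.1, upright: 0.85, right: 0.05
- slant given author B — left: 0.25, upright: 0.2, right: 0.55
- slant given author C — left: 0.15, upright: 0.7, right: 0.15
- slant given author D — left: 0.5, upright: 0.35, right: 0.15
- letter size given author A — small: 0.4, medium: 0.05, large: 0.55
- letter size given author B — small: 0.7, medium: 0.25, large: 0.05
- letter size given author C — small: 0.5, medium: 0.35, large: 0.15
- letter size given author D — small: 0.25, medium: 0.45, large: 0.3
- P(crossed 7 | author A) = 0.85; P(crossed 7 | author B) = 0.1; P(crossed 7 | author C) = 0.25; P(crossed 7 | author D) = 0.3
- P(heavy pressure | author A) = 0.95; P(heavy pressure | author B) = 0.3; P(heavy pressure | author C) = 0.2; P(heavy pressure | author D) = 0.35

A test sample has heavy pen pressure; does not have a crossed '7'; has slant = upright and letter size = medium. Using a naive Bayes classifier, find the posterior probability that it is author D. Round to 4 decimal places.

author A: 0.2 × 0.85 × 0.05 × (1−0.85) × 0.95 = 0.00121125
author B: 0.35 × 0.2 × 0.25 × (1−0.1) × 0.3 = 0.004725
author C: 0.15 × 0.7 × 0.35 × (1−0.25) × 0.2 = 0.0055125
author D: 0.3 × 0.35 × 0.45 × (1−0.3) × 0.35 = 0.01157625
P(author D | x) = 0.01157625 / 0.023025 ≈ 0.5028

0.5028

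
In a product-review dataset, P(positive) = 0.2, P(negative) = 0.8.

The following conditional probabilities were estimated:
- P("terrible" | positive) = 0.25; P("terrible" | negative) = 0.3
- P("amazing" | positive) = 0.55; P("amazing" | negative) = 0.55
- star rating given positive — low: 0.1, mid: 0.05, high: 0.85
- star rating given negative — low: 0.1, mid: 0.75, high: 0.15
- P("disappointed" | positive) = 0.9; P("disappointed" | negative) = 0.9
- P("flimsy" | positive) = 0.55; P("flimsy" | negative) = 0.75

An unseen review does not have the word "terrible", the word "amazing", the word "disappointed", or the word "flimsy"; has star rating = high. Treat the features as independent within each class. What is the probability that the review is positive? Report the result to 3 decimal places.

0.732

positive: 0.2 × (1−0.25) × (1−0.55) × 0.85 × (1−0.9) × (1−0.55) = 0.002581875
negative: 0.8 × (1−0.3) × (1−0.55) × 0.15 × (1−0.9) × (1−0.75) = 0.000945
P(positive | x) = 0.002581875 / 0.003526875 ≈ 0.732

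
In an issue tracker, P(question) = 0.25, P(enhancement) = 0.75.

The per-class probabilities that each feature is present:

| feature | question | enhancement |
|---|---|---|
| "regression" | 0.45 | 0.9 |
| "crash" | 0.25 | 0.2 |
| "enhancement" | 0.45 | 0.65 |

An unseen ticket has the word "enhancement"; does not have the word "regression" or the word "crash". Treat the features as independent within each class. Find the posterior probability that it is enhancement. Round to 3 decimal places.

0.457

question: 0.25 × (1−0.45) × (1−0.25) × 0.45 = 0.04640625
enhancement: 0.75 × (1−0.9) × (1−0.2) × 0.65 = 0.039
P(enhancement | x) = 0.039 / 0.08540625 ≈ 0.457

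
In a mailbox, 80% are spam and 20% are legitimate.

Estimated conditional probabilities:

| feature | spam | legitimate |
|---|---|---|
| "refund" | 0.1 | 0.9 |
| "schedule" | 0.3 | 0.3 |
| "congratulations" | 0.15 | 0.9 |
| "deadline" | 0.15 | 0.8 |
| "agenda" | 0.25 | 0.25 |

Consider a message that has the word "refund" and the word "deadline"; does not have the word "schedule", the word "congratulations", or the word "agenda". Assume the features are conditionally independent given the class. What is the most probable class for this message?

spam: 0.8 × 0.1 × (1−0.3) × (1−0.15) × 0.15 × (1−0.25) = 0.005355
legitimate: 0.2 × 0.9 × (1−0.3) × (1−0.9) × 0.8 × (1−0.25) = 0.00756
Highest score → legitimate.

legitimate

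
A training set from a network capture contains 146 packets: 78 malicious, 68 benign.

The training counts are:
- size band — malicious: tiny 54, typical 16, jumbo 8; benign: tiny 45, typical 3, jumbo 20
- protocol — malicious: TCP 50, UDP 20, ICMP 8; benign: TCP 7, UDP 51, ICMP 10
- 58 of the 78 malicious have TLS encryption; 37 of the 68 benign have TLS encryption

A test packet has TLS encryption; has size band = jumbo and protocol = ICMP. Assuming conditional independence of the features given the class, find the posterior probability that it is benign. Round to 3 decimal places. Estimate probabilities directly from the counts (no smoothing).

malicious: (78/146) × (8/78) × (8/78) × (58/78) ≈ 0.00417894
benign: (68/146) × (20/68) × (10/68) × (37/68) ≈ 0.0109613
P(benign | x) = 0.0109613 / 0.01514024 ≈ 0.724

0.724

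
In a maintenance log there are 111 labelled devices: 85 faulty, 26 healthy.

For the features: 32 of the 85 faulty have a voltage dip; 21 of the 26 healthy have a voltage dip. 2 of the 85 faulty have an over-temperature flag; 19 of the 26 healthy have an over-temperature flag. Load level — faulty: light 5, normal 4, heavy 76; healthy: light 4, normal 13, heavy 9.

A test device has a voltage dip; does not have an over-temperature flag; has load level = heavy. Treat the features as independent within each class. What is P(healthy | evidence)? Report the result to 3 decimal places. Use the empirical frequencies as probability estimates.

0.065

faulty: (85/111) × (32/85) × (83/85) × (76/85) ≈ 0.251699
healthy: (26/111) × (21/26) × (7/26) × (9/26) ≈ 0.0176315
P(healthy | x) = 0.0176315 / 0.2693305 ≈ 0.065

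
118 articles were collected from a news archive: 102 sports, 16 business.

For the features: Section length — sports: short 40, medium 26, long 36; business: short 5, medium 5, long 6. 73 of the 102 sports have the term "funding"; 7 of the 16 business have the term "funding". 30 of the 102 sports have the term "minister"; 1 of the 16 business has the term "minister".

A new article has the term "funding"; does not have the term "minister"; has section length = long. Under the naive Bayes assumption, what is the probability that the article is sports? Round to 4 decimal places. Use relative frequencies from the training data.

0.8808

sports: (102/118) × (36/102) × (73/102) × (72/102) ≈ 0.154126
business: (16/118) × (6/16) × (7/16) × (15/16) ≈ 0.0208554
P(sports | x) = 0.154126 / 0.1749814 ≈ 0.8808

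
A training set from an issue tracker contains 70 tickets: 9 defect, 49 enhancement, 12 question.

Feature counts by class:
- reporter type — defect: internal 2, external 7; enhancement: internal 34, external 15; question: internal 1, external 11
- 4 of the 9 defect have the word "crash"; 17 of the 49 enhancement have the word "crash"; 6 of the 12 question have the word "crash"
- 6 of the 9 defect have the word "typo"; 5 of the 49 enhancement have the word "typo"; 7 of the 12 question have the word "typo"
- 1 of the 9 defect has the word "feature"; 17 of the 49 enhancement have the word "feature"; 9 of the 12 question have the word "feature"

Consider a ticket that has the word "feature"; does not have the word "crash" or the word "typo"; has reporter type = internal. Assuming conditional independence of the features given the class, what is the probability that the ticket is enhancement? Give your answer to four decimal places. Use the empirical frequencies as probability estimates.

defect: (9/70) × (2/9) × (5/9) × (3/9) × (1/9) ≈ 0.000587889
enhancement: (49/70) × (34/49) × (32/49) × (44/49) × (17/49) ≈ 0.0988199
question: (12/70) × (1/12) × (6/12) × (5/12) × (9/12) ≈ 0.00223214
P(enhancement | x) = 0.0988199 / 0.101639929 ≈ 0.9723

0.9723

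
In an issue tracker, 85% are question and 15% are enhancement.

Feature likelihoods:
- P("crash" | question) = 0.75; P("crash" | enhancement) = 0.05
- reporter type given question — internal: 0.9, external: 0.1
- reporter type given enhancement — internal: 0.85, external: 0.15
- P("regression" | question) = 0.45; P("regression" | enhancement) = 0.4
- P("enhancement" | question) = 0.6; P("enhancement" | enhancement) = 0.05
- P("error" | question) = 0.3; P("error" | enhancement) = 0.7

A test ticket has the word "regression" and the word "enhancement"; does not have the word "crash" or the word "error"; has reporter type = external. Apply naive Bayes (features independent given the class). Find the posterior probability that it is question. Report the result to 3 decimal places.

0.969

question: 0.85 × (1−0.75) × 0.1 × 0.45 × 0.6 × (1−0.3) = 0.00401625
enhancement: 0.15 × (1−0.05) × 0.15 × 0.4 × 0.05 × (1−0.7) = 0.00012825
P(question | x) = 0.00401625 / 0.0041445 ≈ 0.969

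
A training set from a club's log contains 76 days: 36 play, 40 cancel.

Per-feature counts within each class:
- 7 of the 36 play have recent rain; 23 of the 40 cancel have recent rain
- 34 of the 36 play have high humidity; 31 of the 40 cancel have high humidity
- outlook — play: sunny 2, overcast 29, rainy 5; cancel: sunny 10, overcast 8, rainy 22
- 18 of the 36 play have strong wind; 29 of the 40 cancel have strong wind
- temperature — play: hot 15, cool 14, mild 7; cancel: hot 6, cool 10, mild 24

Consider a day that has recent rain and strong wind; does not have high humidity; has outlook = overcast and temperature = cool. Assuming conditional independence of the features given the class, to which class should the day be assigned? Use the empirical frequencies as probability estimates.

play: (36/76) × (7/36) × (2/36) × (29/36) × (18/36) × (14/36) ≈ 0.000801499
cancel: (40/76) × (23/40) × (9/40) × (8/40) × (29/40) × (10/40) ≈ 0.00246834
Highest score → cancel.

cancel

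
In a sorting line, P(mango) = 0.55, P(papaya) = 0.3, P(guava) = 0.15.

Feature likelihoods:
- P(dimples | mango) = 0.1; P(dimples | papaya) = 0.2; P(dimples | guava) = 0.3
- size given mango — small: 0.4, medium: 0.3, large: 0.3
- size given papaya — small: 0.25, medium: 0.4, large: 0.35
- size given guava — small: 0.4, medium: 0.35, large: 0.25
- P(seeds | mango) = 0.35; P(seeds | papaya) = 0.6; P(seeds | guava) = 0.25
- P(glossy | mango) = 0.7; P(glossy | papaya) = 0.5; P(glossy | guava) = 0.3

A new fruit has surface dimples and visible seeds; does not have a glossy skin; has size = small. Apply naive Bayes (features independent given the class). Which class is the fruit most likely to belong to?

mango: 0.55 × 0.1 × 0.4 × 0.35 × (1−0.7) = 0.00231
papaya: 0.3 × 0.2 × 0.25 × 0.6 × (1−0.5) = 0.0045
guava: 0.15 × 0.3 × 0.4 × 0.25 × (1−0.3) = 0.00315
Highest score → papaya.

papaya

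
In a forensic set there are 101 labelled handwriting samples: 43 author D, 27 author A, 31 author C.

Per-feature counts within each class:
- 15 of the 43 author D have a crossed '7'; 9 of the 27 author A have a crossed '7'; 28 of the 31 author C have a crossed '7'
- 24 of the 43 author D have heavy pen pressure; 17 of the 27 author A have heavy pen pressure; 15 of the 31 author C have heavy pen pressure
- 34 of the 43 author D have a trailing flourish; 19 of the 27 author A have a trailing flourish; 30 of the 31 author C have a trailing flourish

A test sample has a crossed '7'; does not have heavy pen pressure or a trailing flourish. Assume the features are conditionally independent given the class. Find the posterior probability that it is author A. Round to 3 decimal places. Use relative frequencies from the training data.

0.348

author D: (43/101) × (15/43) × (19/43) × (9/43) ≈ 0.013735
author A: (27/101) × (9/27) × (10/27) × (8/27) ≈ 0.00977876
author C: (31/101) × (28/31) × (16/31) × (1/31) ≈ 0.00461565
P(author A | x) = 0.00977876 / 0.02812941 ≈ 0.348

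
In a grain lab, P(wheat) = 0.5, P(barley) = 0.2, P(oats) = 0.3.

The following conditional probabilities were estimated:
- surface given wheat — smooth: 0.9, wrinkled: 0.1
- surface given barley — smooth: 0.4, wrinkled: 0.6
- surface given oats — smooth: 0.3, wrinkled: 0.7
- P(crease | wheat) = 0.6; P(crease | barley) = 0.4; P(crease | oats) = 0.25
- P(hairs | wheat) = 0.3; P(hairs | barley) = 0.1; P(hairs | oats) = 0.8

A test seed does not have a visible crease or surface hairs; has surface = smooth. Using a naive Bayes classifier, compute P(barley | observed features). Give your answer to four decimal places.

0.2365

wheat: 0.5 × 0.9 × (1−0.6) × (1−0.3) = 0.126
barley: 0.2 × 0.4 × (1−0.4) × (1−0.1) = 0.0432
oats: 0.3 × 0.3 × (1−0.25) × (1−0.8) = 0.0135
P(barley | x) = 0.0432 / 0.1827 ≈ 0.2365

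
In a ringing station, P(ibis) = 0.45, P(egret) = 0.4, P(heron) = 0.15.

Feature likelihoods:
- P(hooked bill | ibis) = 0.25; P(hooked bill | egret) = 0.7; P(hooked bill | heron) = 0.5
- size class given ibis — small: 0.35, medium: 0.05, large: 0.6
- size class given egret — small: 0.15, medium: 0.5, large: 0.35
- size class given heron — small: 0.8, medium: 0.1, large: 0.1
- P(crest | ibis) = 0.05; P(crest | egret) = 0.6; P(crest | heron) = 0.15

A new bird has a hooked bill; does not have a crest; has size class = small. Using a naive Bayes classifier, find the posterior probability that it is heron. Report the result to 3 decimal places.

0.485

ibis: 0.45 × 0.25 × 0.35 × (1−0.05) = 0.03740625
egret: 0.4 × 0.7 × 0.15 × (1−0.6) = 0.0168
heron: 0.15 × 0.5 × 0.8 × (1−0.15) = 0.051
P(heron | x) = 0.051 / 0.10520625 ≈ 0.485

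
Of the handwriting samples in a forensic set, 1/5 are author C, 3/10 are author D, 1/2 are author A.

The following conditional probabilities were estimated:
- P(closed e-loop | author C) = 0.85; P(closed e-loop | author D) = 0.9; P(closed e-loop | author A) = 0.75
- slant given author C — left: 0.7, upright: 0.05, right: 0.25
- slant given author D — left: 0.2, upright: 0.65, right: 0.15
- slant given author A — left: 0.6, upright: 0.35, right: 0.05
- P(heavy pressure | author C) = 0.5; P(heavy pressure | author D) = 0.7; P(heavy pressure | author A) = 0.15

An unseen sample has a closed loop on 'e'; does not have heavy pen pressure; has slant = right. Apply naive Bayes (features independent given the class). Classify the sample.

author C

author C: 0.2 × 0.85 × 0.25 × (1−0.5) = 0.02125
author D: 0.3 × 0.9 × 0.15 × (1−0.7) = 0.01215
author A: 0.5 × 0.75 × 0.05 × (1−0.15) = 0.0159375
Highest score → author C.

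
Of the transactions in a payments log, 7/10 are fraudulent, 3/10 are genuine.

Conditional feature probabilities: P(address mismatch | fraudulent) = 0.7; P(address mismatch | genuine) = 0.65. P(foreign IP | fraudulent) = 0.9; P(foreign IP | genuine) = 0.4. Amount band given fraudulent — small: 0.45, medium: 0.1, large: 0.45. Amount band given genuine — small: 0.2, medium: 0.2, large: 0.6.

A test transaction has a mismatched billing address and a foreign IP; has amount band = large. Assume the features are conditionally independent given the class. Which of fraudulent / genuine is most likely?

fraudulent

fraudulent: 0.7 × 0.7 × 0.9 × 0.45 = 0.19845
genuine: 0.3 × 0.65 × 0.4 × 0.6 = 0.0468
Highest score → fraudulent.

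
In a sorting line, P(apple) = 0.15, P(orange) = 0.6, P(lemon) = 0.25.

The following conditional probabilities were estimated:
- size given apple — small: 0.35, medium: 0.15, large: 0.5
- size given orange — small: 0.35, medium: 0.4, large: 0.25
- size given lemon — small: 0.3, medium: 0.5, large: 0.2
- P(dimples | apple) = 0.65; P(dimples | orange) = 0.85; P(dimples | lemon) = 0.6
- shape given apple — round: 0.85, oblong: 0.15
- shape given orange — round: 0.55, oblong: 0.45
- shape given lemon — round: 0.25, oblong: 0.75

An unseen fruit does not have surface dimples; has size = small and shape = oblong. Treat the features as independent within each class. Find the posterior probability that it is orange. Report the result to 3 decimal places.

0.359

apple: 0.15 × 0.35 × (1−0.65) × 0.15 = 0.00275625
orange: 0.6 × 0.35 × (1−0.85) × 0.45 = 0.014175
lemon: 0.25 × 0.3 × (1−0.6) × 0.75 = 0.0225
P(orange | x) = 0.014175 / 0.03943125 ≈ 0.359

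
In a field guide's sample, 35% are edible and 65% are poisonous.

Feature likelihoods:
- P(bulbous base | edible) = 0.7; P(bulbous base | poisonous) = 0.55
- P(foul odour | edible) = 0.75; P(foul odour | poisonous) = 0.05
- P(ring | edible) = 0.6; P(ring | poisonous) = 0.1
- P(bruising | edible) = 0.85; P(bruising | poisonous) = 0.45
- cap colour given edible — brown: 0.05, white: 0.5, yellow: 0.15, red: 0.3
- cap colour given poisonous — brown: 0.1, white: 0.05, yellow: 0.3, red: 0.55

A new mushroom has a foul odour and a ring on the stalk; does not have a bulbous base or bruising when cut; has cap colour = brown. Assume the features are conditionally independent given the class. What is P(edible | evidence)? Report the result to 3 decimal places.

0.815

edible: 0.35 × (1−0.7) × 0.75 × 0.6 × (1−0.85) × 0.05 = 0.000354375
poisonous: 0.65 × (1−0.55) × 0.05 × 0.1 × (1−0.45) × 0.1 = 0.0000804375
P(edible | x) = 0.000354375 / 0.0004348125 ≈ 0.815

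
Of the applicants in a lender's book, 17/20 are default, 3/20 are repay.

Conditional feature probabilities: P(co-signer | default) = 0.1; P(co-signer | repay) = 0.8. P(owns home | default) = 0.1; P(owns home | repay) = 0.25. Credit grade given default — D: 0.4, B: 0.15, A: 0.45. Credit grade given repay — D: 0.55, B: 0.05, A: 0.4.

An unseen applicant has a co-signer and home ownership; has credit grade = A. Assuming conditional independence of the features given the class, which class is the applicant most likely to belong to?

default: 0.85 × 0.1 × 0.1 × 0.45 = 0.003825
repay: 0.15 × 0.8 × 0.25 × 0.4 = 0.012
Highest score → repay.

repay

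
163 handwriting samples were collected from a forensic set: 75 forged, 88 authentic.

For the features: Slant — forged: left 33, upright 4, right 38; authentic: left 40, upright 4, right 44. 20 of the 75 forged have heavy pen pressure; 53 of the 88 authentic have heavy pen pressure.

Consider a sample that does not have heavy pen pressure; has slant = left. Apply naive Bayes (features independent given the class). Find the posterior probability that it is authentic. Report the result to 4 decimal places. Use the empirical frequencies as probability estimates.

forged: (75/163) × (33/75) × (55/75) ≈ 0.148466
authentic: (88/163) × (40/88) × (35/88) ≈ 0.0976018
P(authentic | x) = 0.0976018 / 0.2460678 ≈ 0.3966

0.3966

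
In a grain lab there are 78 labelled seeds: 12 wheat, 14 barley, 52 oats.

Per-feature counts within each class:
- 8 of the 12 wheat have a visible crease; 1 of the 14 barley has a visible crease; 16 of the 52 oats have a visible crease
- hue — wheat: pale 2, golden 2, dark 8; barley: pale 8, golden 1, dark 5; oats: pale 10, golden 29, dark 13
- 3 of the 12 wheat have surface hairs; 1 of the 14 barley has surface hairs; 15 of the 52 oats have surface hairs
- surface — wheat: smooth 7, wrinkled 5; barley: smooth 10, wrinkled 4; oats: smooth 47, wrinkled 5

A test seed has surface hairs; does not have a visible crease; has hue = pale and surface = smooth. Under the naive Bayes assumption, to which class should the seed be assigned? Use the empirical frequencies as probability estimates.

oats

wheat: (12/78) × (4/12) × (2/12) × (3/12) × (7/12) ≈ 0.00124644
barley: (14/78) × (13/14) × (8/14) × (1/14) × (10/14) ≈ 0.00485909
oats: (52/78) × (36/52) × (10/52) × (15/52) × (47/52) ≈ 0.0231413
Highest score → oats.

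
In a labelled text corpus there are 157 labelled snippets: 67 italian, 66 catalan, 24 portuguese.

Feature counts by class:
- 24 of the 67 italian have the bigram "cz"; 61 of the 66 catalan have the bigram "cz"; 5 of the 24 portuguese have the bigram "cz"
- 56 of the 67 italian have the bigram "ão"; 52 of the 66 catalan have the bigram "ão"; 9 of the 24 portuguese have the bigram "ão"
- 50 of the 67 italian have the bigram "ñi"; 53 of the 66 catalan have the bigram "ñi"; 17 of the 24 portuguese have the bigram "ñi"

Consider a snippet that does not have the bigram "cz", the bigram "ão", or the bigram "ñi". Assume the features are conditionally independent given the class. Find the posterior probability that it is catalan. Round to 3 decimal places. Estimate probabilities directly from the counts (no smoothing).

italian: (67/157) × (43/67) × (11/67) × (17/67) ≈ 0.0114093
catalan: (66/157) × (5/66) × (14/66) × (13/66) ≈ 0.00133062
portuguese: (24/157) × (19/24) × (15/24) × (7/24) ≈ 0.0220608
P(catalan | x) = 0.00133062 / 0.03480072 ≈ 0.038

0.038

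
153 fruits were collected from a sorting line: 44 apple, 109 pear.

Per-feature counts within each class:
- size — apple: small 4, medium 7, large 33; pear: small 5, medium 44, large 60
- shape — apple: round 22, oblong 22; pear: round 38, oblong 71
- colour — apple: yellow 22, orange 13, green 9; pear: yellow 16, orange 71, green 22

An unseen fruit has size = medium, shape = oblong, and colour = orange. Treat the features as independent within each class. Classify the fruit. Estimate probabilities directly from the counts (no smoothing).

pear

apple: (44/153) × (7/44) × (22/44) × (13/44) ≈ 0.00675876
pear: (109/153) × (44/109) × (71/109) × (71/109) ≈ 0.122018
Highest score → pear.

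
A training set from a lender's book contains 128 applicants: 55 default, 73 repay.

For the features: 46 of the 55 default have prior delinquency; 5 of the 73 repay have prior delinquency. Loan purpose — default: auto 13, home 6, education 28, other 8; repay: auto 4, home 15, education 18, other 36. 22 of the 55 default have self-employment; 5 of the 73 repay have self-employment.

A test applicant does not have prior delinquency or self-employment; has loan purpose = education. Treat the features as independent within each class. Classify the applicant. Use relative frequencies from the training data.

repay

default: (55/128) × (9/55) × (28/55) × (33/55) ≈ 0.0214773
repay: (73/128) × (68/73) × (18/73) × (68/73) ≈ 0.122021
Highest score → repay.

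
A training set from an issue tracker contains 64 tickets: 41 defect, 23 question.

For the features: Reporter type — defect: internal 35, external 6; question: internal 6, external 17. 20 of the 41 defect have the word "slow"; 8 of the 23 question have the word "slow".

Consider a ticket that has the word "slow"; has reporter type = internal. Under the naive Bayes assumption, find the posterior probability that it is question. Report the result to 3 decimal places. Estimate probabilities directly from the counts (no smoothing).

defect: (41/64) × (35/41) × (20/41) ≈ 0.266768
question: (23/64) × (6/23) × (8/23) ≈ 0.0326087
P(question | x) = 0.0326087 / 0.2993767 ≈ 0.109

0.109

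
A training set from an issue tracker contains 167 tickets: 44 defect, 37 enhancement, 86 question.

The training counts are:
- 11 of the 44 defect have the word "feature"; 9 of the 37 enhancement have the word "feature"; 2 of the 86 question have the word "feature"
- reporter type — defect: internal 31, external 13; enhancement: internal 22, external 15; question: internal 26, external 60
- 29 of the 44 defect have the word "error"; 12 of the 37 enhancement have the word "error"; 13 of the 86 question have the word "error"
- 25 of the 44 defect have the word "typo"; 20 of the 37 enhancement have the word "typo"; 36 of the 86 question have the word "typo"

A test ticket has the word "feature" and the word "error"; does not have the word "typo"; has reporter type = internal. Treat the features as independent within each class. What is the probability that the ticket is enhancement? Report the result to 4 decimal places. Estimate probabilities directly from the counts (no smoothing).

0.2609

defect: (44/167) × (11/44) × (31/44) × (29/44) × (19/44) ≈ 0.0132078
enhancement: (37/167) × (9/37) × (22/37) × (12/37) × (17/37) ≈ 0.004775
question: (86/167) × (2/86) × (26/86) × (13/86) × (50/86) ≈ 0.000318203
P(enhancement | x) = 0.004775 / 0.018301003 ≈ 0.2609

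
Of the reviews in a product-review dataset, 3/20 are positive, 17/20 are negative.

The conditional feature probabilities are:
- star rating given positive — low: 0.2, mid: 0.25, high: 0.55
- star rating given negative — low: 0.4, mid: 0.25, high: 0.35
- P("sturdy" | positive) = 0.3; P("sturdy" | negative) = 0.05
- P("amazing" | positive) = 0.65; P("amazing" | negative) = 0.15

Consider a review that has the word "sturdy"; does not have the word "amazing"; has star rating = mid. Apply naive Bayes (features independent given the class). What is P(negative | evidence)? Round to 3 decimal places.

0.696

positive: 0.15 × 0.25 × 0.3 × (1−0.65) = 0.0039375
negative: 0.85 × 0.25 × 0.05 × (1−0.15) = 0.00903125
P(negative | x) = 0.00903125 / 0.01296875 ≈ 0.696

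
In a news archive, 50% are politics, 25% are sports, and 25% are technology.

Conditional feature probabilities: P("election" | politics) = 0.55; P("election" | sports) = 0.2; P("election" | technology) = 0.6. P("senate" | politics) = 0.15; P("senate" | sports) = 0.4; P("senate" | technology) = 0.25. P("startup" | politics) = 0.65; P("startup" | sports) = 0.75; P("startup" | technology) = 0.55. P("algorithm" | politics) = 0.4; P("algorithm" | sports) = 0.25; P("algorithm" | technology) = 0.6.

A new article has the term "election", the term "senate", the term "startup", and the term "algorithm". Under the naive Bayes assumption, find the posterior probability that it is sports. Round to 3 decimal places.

politics: 0.5 × 0.55 × 0.15 × 0.65 × 0.4 = 0.010725
sports: 0.25 × 0.2 × 0.4 × 0.75 × 0.25 = 0.00375
technology: 0.25 × 0.6 × 0.25 × 0.55 × 0.6 = 0.012375
P(sports | x) = 0.00375 / 0.02685 ≈ 0.140

0.140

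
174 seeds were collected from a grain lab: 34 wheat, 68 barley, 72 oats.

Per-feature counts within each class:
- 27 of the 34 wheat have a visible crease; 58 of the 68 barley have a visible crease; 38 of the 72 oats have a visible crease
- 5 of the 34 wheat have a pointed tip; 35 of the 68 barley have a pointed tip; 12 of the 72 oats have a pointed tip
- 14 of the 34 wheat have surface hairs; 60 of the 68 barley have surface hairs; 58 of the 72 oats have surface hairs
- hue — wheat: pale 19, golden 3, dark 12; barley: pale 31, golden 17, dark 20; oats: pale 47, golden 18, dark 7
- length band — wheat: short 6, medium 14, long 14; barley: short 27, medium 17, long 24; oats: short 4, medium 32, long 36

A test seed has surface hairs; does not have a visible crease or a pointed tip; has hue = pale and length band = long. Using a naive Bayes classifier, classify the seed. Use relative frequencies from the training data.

wheat: (34/174) × (7/34) × (29/34) × (14/34) × (19/34) × (14/34) ≈ 0.00325118
barley: (68/174) × (10/68) × (33/68) × (60/68) × (31/68) × (24/68) ≈ 0.00395962
oats: (72/174) × (34/72) × (60/72) × (58/72) × (47/72) × (36/72) ≈ 0.0428134
Highest score → oats.

oats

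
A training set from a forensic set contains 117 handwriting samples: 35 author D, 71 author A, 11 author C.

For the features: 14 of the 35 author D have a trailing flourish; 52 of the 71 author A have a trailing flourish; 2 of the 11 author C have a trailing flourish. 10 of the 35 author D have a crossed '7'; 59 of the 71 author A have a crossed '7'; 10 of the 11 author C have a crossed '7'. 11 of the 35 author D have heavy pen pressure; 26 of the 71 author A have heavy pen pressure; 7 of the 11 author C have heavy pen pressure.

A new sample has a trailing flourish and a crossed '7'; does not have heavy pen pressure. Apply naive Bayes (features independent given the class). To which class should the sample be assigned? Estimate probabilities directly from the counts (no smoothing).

author D: (35/117) × (14/35) × (10/35) × (24/35) ≈ 0.0234432
author A: (71/117) × (52/71) × (59/71) × (45/71) ≈ 0.234081
author C: (11/117) × (2/11) × (10/11) × (4/11) ≈ 0.00565091
Highest score → author A.

author A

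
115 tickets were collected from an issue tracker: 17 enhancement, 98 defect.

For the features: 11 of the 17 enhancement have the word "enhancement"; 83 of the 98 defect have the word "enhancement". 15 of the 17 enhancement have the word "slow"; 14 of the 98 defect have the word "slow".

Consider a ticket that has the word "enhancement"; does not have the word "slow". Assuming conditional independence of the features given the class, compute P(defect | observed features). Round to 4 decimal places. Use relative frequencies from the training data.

enhancement: (17/115) × (11/17) × (2/17) ≈ 0.0112532
defect: (98/115) × (83/98) × (84/98) ≈ 0.618634
P(defect | x) = 0.618634 / 0.6298872 ≈ 0.9821

0.9821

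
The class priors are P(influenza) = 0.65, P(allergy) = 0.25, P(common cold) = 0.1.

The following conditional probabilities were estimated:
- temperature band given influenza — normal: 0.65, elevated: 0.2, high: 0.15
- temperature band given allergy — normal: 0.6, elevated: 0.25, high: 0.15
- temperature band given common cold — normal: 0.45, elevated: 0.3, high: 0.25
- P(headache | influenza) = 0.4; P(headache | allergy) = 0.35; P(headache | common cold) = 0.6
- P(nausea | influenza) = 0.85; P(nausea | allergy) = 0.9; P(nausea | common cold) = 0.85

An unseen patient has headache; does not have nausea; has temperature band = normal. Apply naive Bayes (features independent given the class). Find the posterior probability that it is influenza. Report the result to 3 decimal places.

influenza: 0.65 × 0.65 × 0.4 × (1−0.85) = 0.02535
allergy: 0.25 × 0.6 × 0.35 × (1−0.9) = 0.00525
common cold: 0.1 × 0.45 × 0.6 × (1−0.85) = 0.00405
P(influenza | x) = 0.02535 / 0.03465 ≈ 0.732

0.732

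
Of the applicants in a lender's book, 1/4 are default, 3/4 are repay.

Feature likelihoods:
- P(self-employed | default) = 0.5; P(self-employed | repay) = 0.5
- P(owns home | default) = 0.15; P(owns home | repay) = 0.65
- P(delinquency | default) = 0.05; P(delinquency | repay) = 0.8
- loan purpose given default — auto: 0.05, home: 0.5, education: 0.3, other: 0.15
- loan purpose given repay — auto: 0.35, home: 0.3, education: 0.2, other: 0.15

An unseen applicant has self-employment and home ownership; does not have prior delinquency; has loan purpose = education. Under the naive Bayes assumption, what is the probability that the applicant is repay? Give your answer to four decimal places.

0.6460

default: 0.25 × 0.5 × 0.15 × (1−0.05) × 0.3 = 0.00534375
repay: 0.75 × 0.5 × 0.65 × (1−0.8) × 0.2 = 0.00975
P(repay | x) = 0.00975 / 0.01509375 ≈ 0.6460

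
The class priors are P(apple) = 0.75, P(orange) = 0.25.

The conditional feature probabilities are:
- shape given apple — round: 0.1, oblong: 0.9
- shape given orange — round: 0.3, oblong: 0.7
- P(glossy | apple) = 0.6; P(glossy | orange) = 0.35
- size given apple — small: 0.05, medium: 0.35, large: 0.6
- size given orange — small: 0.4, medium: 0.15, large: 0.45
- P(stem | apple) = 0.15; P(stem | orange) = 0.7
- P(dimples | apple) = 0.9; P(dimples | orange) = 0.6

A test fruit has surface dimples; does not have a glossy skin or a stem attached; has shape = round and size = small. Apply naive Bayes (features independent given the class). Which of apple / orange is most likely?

orange

apple: 0.75 × 0.1 × (1−0.6) × 0.05 × (1−0.15) × 0.9 = 0.0011475
orange: 0.25 × 0.3 × (1−0.35) × 0.4 × (1−0.7) × 0.6 = 0.00351
Highest score → orange.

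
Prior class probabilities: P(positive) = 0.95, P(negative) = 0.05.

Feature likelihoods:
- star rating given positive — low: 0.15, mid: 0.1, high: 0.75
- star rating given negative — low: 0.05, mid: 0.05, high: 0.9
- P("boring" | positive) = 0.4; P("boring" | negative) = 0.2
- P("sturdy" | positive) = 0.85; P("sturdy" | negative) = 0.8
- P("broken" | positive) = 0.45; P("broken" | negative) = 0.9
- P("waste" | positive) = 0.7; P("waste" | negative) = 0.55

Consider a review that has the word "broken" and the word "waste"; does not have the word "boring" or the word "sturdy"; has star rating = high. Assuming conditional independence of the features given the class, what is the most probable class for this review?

positive

positive: 0.95 × 0.75 × (1−0.4) × (1−0.85) × 0.45 × 0.7 = 0.020199375
negative: 0.05 × 0.9 × (1−0.2) × (1−0.8) × 0.9 × 0.55 = 0.003564
Highest score → positive.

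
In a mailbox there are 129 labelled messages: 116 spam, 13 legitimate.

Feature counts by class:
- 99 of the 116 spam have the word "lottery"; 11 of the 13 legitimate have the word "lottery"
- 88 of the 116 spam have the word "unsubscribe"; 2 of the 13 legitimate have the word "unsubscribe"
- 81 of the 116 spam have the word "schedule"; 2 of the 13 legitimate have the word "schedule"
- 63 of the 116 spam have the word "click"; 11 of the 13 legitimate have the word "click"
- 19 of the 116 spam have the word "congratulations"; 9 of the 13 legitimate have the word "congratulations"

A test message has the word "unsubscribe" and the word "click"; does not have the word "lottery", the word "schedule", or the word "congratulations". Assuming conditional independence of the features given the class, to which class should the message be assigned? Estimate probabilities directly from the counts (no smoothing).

spam

spam: (116/129) × (17/116) × (88/116) × (35/116) × (63/116) × (97/116) ≈ 0.013699
legitimate: (13/129) × (2/13) × (2/13) × (11/13) × (11/13) × (4/13) ≈ 0.000525463
Highest score → spam.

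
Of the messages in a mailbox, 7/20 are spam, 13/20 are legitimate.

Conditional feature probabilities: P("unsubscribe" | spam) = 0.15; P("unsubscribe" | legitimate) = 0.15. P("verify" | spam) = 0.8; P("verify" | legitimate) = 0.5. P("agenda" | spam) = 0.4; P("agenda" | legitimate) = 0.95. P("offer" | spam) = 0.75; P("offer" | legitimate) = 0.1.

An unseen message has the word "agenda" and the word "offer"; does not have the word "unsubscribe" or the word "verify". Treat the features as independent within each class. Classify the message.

spam: 0.35 × (1−0.15) × (1−0.8) × 0.4 × 0.75 = 0.01785
legitimate: 0.65 × (1−0.15) × (1−0.5) × 0.95 × 0.1 = 0.02624375
Highest score → legitimate.

legitimate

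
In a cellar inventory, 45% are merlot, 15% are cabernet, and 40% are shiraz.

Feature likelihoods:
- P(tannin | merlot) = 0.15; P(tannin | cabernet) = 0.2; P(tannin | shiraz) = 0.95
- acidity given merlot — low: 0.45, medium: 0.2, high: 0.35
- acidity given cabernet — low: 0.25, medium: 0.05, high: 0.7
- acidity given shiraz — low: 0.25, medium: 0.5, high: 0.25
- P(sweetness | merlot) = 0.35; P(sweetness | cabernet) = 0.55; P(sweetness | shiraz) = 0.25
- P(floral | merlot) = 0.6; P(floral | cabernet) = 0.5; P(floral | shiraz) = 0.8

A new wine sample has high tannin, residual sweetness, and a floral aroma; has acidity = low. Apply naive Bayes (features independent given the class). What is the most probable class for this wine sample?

shiraz

merlot: 0.45 × 0.15 × 0.45 × 0.35 × 0.6 = 0.00637875
cabernet: 0.15 × 0.2 × 0.25 × 0.55 × 0.5 = 0.0020625
shiraz: 0.4 × 0.95 × 0.25 × 0.25 × 0.8 = 0.019
Highest score → shiraz.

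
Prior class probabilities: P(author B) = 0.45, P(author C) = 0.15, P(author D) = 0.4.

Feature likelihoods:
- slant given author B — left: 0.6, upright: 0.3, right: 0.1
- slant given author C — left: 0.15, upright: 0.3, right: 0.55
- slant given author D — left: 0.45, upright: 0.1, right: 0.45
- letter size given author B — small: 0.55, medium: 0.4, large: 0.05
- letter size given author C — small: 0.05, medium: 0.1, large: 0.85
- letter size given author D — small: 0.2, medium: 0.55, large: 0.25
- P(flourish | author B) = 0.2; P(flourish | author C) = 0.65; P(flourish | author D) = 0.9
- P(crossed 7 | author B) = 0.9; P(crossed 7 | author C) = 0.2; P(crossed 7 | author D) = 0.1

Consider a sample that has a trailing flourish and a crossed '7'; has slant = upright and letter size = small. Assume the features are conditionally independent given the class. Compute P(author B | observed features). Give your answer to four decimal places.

0.9296

author B: 0.45 × 0.3 × 0.55 × 0.2 × 0.9 = 0.013365
author C: 0.15 × 0.3 × 0.05 × 0.65 × 0.2 = 0.0002925
author D: 0.4 × 0.1 × 0.2 × 0.9 × 0.1 = 0.00072
P(author B | x) = 0.013365 / 0.0143775 ≈ 0.9296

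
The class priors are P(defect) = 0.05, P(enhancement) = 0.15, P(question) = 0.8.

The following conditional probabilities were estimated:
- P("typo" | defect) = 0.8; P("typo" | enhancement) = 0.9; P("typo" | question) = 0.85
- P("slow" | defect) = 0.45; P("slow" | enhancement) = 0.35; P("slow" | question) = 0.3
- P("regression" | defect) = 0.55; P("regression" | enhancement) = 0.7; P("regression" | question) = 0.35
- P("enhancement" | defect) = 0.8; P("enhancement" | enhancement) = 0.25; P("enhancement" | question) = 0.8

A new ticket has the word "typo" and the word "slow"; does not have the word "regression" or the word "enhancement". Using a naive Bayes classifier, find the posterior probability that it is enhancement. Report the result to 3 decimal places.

defect: 0.05 × 0.8 × 0.45 × (1−0.55) × (1−0.8) = 0.00162
enhancement: 0.15 × 0.9 × 0.35 × (1−0.7) × (1−0.25) = 0.01063125
question: 0.8 × 0.85 × 0.3 × (1−0.35) × (1−0.8) = 0.02652
P(enhancement | x) = 0.01063125 / 0.03877125 ≈ 0.274

0.274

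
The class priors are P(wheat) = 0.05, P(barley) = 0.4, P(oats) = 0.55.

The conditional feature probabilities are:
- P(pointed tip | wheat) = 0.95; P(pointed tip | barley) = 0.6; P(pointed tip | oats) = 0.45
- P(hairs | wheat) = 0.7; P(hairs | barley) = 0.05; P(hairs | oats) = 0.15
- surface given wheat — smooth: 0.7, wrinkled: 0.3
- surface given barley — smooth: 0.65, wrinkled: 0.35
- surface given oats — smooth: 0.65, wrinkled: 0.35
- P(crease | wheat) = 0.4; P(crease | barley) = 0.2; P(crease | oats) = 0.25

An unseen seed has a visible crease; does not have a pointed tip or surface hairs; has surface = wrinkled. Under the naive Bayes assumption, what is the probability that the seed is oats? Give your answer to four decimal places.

wheat: 0.05 × (1−0.95) × (1−0.7) × 0.3 × 0.4 = 0.00009
barley: 0.4 × (1−0.6) × (1−0.05) × 0.35 × 0.2 = 0.01064
oats: 0.55 × (1−0.45) × (1−0.15) × 0.35 × 0.25 = 0.0224984375
P(oats | x) = 0.0224984375 / 0.0332284375 ≈ 0.6771

0.6771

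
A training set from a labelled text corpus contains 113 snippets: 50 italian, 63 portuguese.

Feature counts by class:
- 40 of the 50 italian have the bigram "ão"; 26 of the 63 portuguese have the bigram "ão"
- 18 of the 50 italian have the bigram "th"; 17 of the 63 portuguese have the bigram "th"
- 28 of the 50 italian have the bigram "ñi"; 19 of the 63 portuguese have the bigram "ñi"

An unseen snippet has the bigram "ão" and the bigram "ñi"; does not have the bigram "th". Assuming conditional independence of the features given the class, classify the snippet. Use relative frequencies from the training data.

italian

italian: (50/113) × (40/50) × (32/50) × (28/50) ≈ 0.126867
portuguese: (63/113) × (26/63) × (46/63) × (19/63) ≈ 0.050667
Highest score → italian.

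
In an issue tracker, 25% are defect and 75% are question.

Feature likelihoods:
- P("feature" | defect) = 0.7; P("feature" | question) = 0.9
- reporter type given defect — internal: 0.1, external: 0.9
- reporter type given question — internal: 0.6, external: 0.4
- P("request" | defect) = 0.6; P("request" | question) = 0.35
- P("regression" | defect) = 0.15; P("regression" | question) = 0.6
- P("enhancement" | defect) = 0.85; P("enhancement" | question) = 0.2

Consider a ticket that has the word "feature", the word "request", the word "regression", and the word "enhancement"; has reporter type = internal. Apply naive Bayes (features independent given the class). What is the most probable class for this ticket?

defect: 0.25 × 0.7 × 0.1 × 0.6 × 0.15 × 0.85 = 0.00133875
question: 0.75 × 0.9 × 0.6 × 0.35 × 0.6 × 0.2 = 0.01701
Highest score → question.

question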